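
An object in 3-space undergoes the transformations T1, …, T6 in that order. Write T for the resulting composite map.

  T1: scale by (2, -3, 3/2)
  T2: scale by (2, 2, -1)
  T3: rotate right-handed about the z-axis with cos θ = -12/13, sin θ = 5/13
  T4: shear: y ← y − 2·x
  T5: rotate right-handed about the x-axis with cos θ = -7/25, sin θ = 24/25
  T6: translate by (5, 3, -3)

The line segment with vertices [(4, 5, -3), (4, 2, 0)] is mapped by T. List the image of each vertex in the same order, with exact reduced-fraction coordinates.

T1 scale by (2, -3, 3/2): (4, 5, -3) → (8, -15, -9/2); (4, 2, 0) → (8, -6, 0)
T2 scale by (2, 2, -1): (8, -15, -9/2) → (16, -30, 9/2); (8, -6, 0) → (16, -12, 0)
T3 rotate right-handed about the z-axis with cos θ = -12/13, sin θ = 5/13: (16, -30, 9/2) → (-42/13, 440/13, 9/2); (16, -12, 0) → (-132/13, 224/13, 0)
T4 shear: y ← y − 2·x: (-42/13, 440/13, 9/2) → (-42/13, 524/13, 9/2); (-132/13, 224/13, 0) → (-132/13, 488/13, 0)
T5 rotate right-handed about the x-axis with cos θ = -7/25, sin θ = 24/25: (-42/13, 524/13, 9/2) → (-42/13, -5072/325, 24333/650); (-132/13, 488/13, 0) → (-132/13, -3416/325, 11712/325)
T6 translate by (5, 3, -3): (-42/13, -5072/325, 24333/650) → (23/13, -4097/325, 22383/650); (-132/13, -3416/325, 11712/325) → (-67/13, -2441/325, 10737/325)

image vertices: (23/13, -4097/325, 22383/650), (-67/13, -2441/325, 10737/325)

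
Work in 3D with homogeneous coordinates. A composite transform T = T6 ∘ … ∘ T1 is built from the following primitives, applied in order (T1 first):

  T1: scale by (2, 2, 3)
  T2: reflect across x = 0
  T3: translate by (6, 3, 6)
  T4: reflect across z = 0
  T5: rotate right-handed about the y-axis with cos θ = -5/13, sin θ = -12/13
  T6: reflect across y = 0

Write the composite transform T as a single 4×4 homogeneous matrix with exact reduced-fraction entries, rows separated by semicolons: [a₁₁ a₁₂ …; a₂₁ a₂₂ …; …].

T = [10/13 0 36/13 42/13; 0 -2 0 -3; -24/13 0 15/13 102/13; 0 0 0 1]

T1 = [2 0 0 0; 0 2 0 0; 0 0 3 0; 0 0 0 1]
T2·T1 = [-2 0 0 0; 0 2 0 0; 0 0 3 0; 0 0 0 1]
T3·…·T1 = [-2 0 0 6; 0 2 0 3; 0 0 3 6; 0 0 0 1]
T4·…·T1 = [-2 0 0 6; 0 2 0 3; 0 0 -3 -6; 0 0 0 1]
T5·…·T1 = [10/13 0 36/13 42/13; 0 2 0 3; -24/13 0 15/13 102/13; 0 0 0 1]
T6·…·T1 = [10/13 0 36/13 42/13; 0 -2 0 -3; -24/13 0 15/13 102/13; 0 0 0 1]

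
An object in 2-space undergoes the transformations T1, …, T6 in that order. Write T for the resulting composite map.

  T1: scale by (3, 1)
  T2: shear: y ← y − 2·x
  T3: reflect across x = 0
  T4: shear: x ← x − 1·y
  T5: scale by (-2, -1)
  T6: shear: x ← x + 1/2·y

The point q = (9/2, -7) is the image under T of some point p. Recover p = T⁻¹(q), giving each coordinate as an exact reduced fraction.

T1 = [3 0 0; 0 1 0; 0 0 1]
T2·T1 = [3 0 0; -6 1 0; 0 0 1]
T3·…·T1 = [-3 0 0; -6 1 0; 0 0 1]
T4·…·T1 = [3 -1 0; -6 1 0; 0 0 1]
T5·…·T1 = [-6 2 0; 6 -1 0; 0 0 1]
T6·…·T1 = [-3 3/2 0; 6 -1 0; 0 0 1]
det M = -6; M⁻¹ = [1/6 1/4 0; 1 1/2 0; 0 0 1]
M⁻¹ · (9/2, -7)ᵀ = (-1, 1)ᵀ

p = (-1, 1)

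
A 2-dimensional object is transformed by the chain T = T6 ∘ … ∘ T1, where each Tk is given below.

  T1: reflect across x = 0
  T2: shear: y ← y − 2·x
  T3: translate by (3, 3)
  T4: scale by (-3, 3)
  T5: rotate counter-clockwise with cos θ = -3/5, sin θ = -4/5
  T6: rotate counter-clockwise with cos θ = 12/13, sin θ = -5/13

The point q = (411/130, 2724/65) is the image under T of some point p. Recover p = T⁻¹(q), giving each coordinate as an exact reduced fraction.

p = (-5, -9/2)

T1 = [-1 0 0; 0 1 0; 0 0 1]
T2·T1 = [-1 0 0; 2 1 0; 0 0 1]
T3·…·T1 = [-1 0 3; 2 1 3; 0 0 1]
T4·…·T1 = [3 0 -9; 6 3 9; 0 0 1]
T5·…·T1 = [3 12/5 63/5; -6 -9/5 9/5; 0 0 1]
T6·…·T1 = [6/13 99/65 801/65; -87/13 -168/65 -207/65; 0 0 1]
det M = 9; M⁻¹ = [-56/195 -11/65 3; 29/39 2/39 -9; 0 0 1]
M⁻¹ · (411/130, 2724/65)ᵀ = (-5, -9/2)ᵀ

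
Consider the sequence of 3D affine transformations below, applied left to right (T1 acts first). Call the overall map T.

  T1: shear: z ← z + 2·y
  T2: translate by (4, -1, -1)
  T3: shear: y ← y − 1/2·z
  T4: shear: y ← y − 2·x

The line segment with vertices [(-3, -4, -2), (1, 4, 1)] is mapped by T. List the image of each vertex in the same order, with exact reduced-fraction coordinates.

T1 shear: z ← z + 2·y: (-3, -4, -2) → (-3, -4, -10); (1, 4, 1) → (1, 4, 9)
T2 translate by (4, -1, -1): (-3, -4, -10) → (1, -5, -11); (1, 4, 9) → (5, 3, 8)
T3 shear: y ← y − 1/2·z: (1, -5, -11) → (1, 1/2, -11); (5, 3, 8) → (5, -1, 8)
T4 shear: y ← y − 2·x: (1, 1/2, -11) → (1, -3/2, -11); (5, -1, 8) → (5, -11, 8)

image vertices: (1, -3/2, -11), (5, -11, 8)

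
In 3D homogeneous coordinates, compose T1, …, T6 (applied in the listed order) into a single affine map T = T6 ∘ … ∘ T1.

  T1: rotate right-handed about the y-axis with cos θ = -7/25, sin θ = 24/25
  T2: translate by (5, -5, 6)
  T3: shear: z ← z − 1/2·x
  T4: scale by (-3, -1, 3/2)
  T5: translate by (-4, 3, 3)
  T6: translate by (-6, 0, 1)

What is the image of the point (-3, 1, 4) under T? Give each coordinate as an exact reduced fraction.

T1 rotate right-handed about the y-axis with cos θ = -7/25, sin θ = 24/25: (-3, 1, 4) → (117/25, 1, 44/25)
T2 translate by (5, -5, 6): (117/25, 1, 44/25) → (242/25, -4, 194/25)
T3 shear: z ← z − 1/2·x: (242/25, -4, 194/25) → (242/25, -4, 73/25)
T4 scale by (-3, -1, 3/2): (242/25, -4, 73/25) → (-726/25, 4, 219/50)
T5 translate by (-4, 3, 3): (-726/25, 4, 219/50) → (-826/25, 7, 369/50)
T6 translate by (-6, 0, 1): (-826/25, 7, 369/50) → (-976/25, 7, 419/50)

T(p) = (-976/25, 7, 419/50)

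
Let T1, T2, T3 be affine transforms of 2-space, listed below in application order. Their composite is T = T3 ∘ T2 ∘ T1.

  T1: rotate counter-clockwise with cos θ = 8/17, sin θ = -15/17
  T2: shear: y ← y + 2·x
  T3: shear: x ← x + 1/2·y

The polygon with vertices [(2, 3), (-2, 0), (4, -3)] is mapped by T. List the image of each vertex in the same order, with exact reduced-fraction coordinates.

T1 rotate counter-clockwise with cos θ = 8/17, sin θ = -15/17: (2, 3) → (61/17, -6/17); (-2, 0) → (-16/17, 30/17); (4, -3) → (-13/17, -84/17)
T2 shear: y ← y + 2·x: (61/17, -6/17) → (61/17, 116/17); (-16/17, 30/17) → (-16/17, -2/17); (-13/17, -84/17) → (-13/17, -110/17)
T3 shear: x ← x + 1/2·y: (61/17, 116/17) → (7, 116/17); (-16/17, -2/17) → (-1, -2/17); (-13/17, -110/17) → (-4, -110/17)

image vertices: (7, 116/17), (-1, -2/17), (-4, -110/17)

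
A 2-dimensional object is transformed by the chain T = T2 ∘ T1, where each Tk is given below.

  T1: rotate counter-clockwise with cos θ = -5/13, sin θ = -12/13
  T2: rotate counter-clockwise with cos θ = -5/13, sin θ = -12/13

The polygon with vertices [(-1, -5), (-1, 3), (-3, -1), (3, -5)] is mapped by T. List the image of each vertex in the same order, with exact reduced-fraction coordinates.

T1 rotate counter-clockwise with cos θ = -5/13, sin θ = -12/13: (-1, -5) → (-55/13, 37/13); (-1, 3) → (41/13, -3/13); (-3, -1) → (3/13, 41/13); (3, -5) → (-75/13, -11/13)
T2 rotate counter-clockwise with cos θ = -5/13, sin θ = -12/13: (-55/13, 37/13) → (719/169, 475/169); (41/13, -3/13) → (-241/169, -477/169); (3/13, 41/13) → (477/169, -241/169); (-75/13, -11/13) → (243/169, 955/169)

image vertices: (719/169, 475/169), (-241/169, -477/169), (477/169, -241/169), (243/169, 955/169)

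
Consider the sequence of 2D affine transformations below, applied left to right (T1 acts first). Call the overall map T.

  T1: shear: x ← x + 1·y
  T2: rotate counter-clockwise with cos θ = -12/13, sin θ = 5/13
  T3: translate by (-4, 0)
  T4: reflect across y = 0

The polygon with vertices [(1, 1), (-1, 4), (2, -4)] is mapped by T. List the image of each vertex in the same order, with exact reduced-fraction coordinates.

T1 shear: x ← x + 1·y: (1, 1) → (2, 1); (-1, 4) → (3, 4); (2, -4) → (-2, -4)
T2 rotate counter-clockwise with cos θ = -12/13, sin θ = 5/13: (2, 1) → (-29/13, -2/13); (3, 4) → (-56/13, -33/13); (-2, -4) → (44/13, 38/13)
T3 translate by (-4, 0): (-29/13, -2/13) → (-81/13, -2/13); (-56/13, -33/13) → (-108/13, -33/13); (44/13, 38/13) → (-8/13, 38/13)
T4 reflect across y = 0: (-81/13, -2/13) → (-81/13, 2/13); (-108/13, -33/13) → (-108/13, 33/13); (-8/13, 38/13) → (-8/13, -38/13)

image vertices: (-81/13, 2/13), (-108/13, 33/13), (-8/13, -38/13)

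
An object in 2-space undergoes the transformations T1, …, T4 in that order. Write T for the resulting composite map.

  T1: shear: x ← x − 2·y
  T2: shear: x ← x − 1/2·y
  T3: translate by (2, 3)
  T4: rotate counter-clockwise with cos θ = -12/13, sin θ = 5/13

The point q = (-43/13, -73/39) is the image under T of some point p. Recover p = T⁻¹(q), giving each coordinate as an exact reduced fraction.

T1 = [1 -2 0; 0 1 0; 0 0 1]
T2·T1 = [1 -5/2 0; 0 1 0; 0 0 1]
T3·…·T1 = [1 -5/2 2; 0 1 3; 0 0 1]
T4·…·T1 = [-12/13 25/13 -3; 5/13 -49/26 -2; 0 0 1]
det M = 1; M⁻¹ = [-49/26 -25/13 -19/2; -5/13 -12/13 -3; 0 0 1]
M⁻¹ · (-43/13, -73/39)ᵀ = (1/3, 0)ᵀ

p = (1/3, 0)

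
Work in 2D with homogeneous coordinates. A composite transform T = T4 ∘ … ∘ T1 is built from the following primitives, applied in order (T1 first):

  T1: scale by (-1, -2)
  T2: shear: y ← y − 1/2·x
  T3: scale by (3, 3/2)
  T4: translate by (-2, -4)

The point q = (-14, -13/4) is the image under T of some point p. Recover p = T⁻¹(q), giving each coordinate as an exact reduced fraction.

T1 = [-1 0 0; 0 -2 0; 0 0 1]
T2·T1 = [-1 0 0; 1/2 -2 0; 0 0 1]
T3·…·T1 = [-3 0 0; 3/4 -3 0; 0 0 1]
T4·…·T1 = [-3 0 -2; 3/4 -3 -4; 0 0 1]
det M = 9; M⁻¹ = [-1/3 0 -2/3; -1/12 -1/3 -3/2; 0 0 1]
M⁻¹ · (-14, -13/4)ᵀ = (4, 3/4)ᵀ

p = (4, 3/4)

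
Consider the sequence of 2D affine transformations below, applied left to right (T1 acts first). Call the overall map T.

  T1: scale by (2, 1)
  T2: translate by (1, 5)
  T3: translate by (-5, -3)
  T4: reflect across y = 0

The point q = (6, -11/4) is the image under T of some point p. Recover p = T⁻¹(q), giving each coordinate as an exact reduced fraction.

T1 = [2 0 0; 0 1 0; 0 0 1]
T2·T1 = [2 0 1; 0 1 5; 0 0 1]
T3·…·T1 = [2 0 -4; 0 1 2; 0 0 1]
T4·…·T1 = [2 0 -4; 0 -1 -2; 0 0 1]
det M = -2; M⁻¹ = [1/2 0 2; 0 -1 -2; 0 0 1]
M⁻¹ · (6, -11/4)ᵀ = (5, 3/4)ᵀ

p = (5, 3/4)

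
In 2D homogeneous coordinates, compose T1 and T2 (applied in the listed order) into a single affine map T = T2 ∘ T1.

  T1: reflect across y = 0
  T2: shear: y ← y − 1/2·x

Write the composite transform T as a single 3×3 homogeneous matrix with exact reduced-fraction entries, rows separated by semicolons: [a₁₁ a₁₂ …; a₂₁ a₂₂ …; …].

T = [1 0 0; -1/2 -1 0; 0 0 1]

T1 = [1 0 0; 0 -1 0; 0 0 1]
T2·T1 = [1 0 0; -1/2 -1 0; 0 0 1]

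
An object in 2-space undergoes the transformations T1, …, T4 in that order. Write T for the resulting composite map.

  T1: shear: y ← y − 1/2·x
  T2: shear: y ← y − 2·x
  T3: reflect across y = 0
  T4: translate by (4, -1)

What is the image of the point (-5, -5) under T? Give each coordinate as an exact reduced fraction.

T(p) = (-1, -17/2)

T1 shear: y ← y − 1/2·x: (-5, -5) → (-5, -5/2)
T2 shear: y ← y − 2·x: (-5, -5/2) → (-5, 15/2)
T3 reflect across y = 0: (-5, 15/2) → (-5, -15/2)
T4 translate by (4, -1): (-5, -15/2) → (-1, -17/2)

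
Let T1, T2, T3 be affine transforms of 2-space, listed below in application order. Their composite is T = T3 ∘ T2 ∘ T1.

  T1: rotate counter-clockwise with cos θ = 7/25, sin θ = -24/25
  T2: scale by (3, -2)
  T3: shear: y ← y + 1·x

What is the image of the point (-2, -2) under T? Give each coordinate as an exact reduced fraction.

T1 rotate counter-clockwise with cos θ = 7/25, sin θ = -24/25: (-2, -2) → (-62/25, 34/25)
T2 scale by (3, -2): (-62/25, 34/25) → (-186/25, -68/25)
T3 shear: y ← y + 1·x: (-186/25, -68/25) → (-186/25, -254/25)

T(p) = (-186/25, -254/25)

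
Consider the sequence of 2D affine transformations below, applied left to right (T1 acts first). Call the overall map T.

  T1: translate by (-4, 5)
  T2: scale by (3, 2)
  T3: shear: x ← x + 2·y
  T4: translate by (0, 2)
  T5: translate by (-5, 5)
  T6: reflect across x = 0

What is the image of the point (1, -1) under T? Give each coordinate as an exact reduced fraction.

T(p) = (-2, 15)

T1 translate by (-4, 5): (1, -1) → (-3, 4)
T2 scale by (3, 2): (-3, 4) → (-9, 8)
T3 shear: x ← x + 2·y: (-9, 8) → (7, 8)
T4 translate by (0, 2): (7, 8) → (7, 10)
T5 translate by (-5, 5): (7, 10) → (2, 15)
T6 reflect across x = 0: (2, 15) → (-2, 15)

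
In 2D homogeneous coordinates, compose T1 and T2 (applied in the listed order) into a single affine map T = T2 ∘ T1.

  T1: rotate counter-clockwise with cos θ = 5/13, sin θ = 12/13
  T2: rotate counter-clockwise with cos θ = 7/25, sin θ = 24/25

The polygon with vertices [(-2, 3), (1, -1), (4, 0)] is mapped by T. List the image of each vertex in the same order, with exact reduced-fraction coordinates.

T1 rotate counter-clockwise with cos θ = 5/13, sin θ = 12/13: (-2, 3) → (-46/13, -9/13); (1, -1) → (17/13, 7/13); (4, 0) → (20/13, 48/13)
T2 rotate counter-clockwise with cos θ = 7/25, sin θ = 24/25: (-46/13, -9/13) → (-106/325, -1167/325); (17/13, 7/13) → (-49/325, 457/325); (20/13, 48/13) → (-1012/325, 816/325)

image vertices: (-106/325, -1167/325), (-49/325, 457/325), (-1012/325, 816/325)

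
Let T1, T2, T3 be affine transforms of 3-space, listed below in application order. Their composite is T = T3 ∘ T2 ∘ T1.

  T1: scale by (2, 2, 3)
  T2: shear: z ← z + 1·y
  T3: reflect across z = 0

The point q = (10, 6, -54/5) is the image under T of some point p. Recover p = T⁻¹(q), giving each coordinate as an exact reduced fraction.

T1 = [2 0 0 0; 0 2 0 0; 0 0 3 0; 0 0 0 1]
T2·T1 = [2 0 0 0; 0 2 0 0; 0 2 3 0; 0 0 0 1]
T3·…·T1 = [2 0 0 0; 0 2 0 0; 0 -2 -3 0; 0 0 0 1]
det M = -12; M⁻¹ = [1/2 0 0 0; 0 1/2 0 0; 0 -1/3 -1/3 0; 0 0 0 1]
M⁻¹ · (10, 6, -54/5)ᵀ = (5, 3, 8/5)ᵀ

p = (5, 3, 8/5)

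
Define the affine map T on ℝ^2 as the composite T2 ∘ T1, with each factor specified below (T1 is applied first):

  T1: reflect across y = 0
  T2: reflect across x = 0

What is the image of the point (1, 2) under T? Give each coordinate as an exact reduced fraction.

T(p) = (-1, -2)

T1 reflect across y = 0: (1, 2) → (1, -2)
T2 reflect across x = 0: (1, -2) → (-1, -2)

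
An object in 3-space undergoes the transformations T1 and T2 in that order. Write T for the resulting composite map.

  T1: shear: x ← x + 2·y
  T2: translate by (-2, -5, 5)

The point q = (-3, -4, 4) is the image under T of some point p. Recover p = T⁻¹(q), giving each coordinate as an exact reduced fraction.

T1 = [1 2 0 0; 0 1 0 0; 0 0 1 0; 0 0 0 1]
T2·T1 = [1 2 0 -2; 0 1 0 -5; 0 0 1 5; 0 0 0 1]
det M = 1; M⁻¹ = [1 -2 0 -8; 0 1 0 5; 0 0 1 -5; 0 0 0 1]
M⁻¹ · (-3, -4, 4)ᵀ = (-3, 1, -1)ᵀ

p = (-3, 1, -1)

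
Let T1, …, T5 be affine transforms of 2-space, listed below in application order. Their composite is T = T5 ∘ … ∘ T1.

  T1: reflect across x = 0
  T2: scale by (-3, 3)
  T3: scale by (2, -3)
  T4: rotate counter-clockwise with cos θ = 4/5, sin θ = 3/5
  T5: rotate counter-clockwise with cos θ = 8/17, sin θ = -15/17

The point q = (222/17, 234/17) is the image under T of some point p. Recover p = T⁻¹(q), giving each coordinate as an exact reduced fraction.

T1 = [-1 0 0; 0 1 0; 0 0 1]
T2·T1 = [3 0 0; 0 3 0; 0 0 1]
T3·…·T1 = [6 0 0; 0 -9 0; 0 0 1]
T4·…·T1 = [24/5 27/5 0; 18/5 -36/5 0; 0 0 1]
T5·…·T1 = [462/85 -324/85 0; -216/85 -693/85 0; 0 0 1]
det M = -54; M⁻¹ = [77/510 -6/85 0; -4/85 -77/765 0; 0 0 1]
M⁻¹ · (222/17, 234/17)ᵀ = (1, -2)ᵀ

p = (1, -2)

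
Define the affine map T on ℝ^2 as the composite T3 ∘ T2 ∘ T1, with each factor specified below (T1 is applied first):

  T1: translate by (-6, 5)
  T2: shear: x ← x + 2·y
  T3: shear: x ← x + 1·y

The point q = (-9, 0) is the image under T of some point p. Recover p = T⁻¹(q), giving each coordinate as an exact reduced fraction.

p = (-3, -5)

T1 = [1 0 -6; 0 1 5; 0 0 1]
T2·T1 = [1 2 4; 0 1 5; 0 0 1]
T3·…·T1 = [1 3 9; 0 1 5; 0 0 1]
det M = 1; M⁻¹ = [1 -3 6; 0 1 -5; 0 0 1]
M⁻¹ · (-9, 0)ᵀ = (-3, -5)ᵀ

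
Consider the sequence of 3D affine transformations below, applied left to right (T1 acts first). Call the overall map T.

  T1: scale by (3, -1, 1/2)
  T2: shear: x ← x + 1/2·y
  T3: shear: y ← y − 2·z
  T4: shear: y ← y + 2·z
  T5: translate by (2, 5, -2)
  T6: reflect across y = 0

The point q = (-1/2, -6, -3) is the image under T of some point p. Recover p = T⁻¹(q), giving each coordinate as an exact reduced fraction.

p = (-1, -1, -2)

T1 = [3 0 0 0; 0 -1 0 0; 0 0 1/2 0; 0 0 0 1]
T2·T1 = [3 -1/2 0 0; 0 -1 0 0; 0 0 1/2 0; 0 0 0 1]
T3·…·T1 = [3 -1/2 0 0; 0 -1 -1 0; 0 0 1/2 0; 0 0 0 1]
T4·…·T1 = [3 -1/2 0 0; 0 -1 0 0; 0 0 1/2 0; 0 0 0 1]
T5·…·T1 = [3 -1/2 0 2; 0 -1 0 5; 0 0 1/2 -2; 0 0 0 1]
T6·…·T1 = [3 -1/2 0 2; 0 1 0 -5; 0 0 1/2 -2; 0 0 0 1]
det M = 3/2; M⁻¹ = [1/3 1/6 0 1/6; 0 1 0 5; 0 0 2 4; 0 0 0 1]
M⁻¹ · (-1/2, -6, -3)ᵀ = (-1, -1, -2)ᵀ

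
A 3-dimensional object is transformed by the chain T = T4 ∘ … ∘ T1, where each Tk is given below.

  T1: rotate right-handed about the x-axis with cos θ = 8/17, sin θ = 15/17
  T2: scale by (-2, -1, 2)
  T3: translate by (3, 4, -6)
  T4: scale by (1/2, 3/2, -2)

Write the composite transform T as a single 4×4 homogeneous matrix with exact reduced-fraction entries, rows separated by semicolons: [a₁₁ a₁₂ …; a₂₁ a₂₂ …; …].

T = [-1 0 0 3/2; 0 -12/17 45/34 6; 0 -60/17 -32/17 12; 0 0 0 1]

T1 = [1 0 0 0; 0 8/17 -15/17 0; 0 15/17 8/17 0; 0 0 0 1]
T2·T1 = [-2 0 0 0; 0 -8/17 15/17 0; 0 30/17 16/17 0; 0 0 0 1]
T3·…·T1 = [-2 0 0 3; 0 -8/17 15/17 4; 0 30/17 16/17 -6; 0 0 0 1]
T4·…·T1 = [-1 0 0 3/2; 0 -12/17 45/34 6; 0 -60/17 -32/17 12; 0 0 0 1]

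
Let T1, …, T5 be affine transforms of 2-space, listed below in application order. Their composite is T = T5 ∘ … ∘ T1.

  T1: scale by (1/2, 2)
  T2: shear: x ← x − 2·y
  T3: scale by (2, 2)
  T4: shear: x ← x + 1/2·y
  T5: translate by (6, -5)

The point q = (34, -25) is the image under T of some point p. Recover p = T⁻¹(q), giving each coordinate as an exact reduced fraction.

p = (-2, -5)

T1 = [1/2 0 0; 0 2 0; 0 0 1]
T2·T1 = [1/2 -4 0; 0 2 0; 0 0 1]
T3·…·T1 = [1 -8 0; 0 4 0; 0 0 1]
T4·…·T1 = [1 -6 0; 0 4 0; 0 0 1]
T5·…·T1 = [1 -6 6; 0 4 -5; 0 0 1]
det M = 4; M⁻¹ = [1 3/2 3/2; 0 1/4 5/4; 0 0 1]
M⁻¹ · (34, -25)ᵀ = (-2, -5)ᵀ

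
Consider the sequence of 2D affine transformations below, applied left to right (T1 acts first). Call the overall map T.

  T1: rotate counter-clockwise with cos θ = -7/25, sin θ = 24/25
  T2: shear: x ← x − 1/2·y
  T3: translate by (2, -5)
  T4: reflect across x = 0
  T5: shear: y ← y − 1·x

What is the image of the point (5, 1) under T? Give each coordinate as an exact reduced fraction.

T(p) = (131/50, -31/10)

T1 rotate counter-clockwise with cos θ = -7/25, sin θ = 24/25: (5, 1) → (-59/25, 113/25)
T2 shear: x ← x − 1/2·y: (-59/25, 113/25) → (-231/50, 113/25)
T3 translate by (2, -5): (-231/50, 113/25) → (-131/50, -12/25)
T4 reflect across x = 0: (-131/50, -12/25) → (131/50, -12/25)
T5 shear: y ← y − 1·x: (131/50, -12/25) → (131/50, -31/10)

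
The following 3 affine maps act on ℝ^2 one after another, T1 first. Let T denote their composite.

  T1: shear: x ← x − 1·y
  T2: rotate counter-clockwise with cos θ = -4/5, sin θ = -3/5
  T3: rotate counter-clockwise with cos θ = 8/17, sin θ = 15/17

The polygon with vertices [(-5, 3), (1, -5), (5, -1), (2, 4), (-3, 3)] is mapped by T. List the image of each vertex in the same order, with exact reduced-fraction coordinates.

T1 shear: x ← x − 1·y: (-5, 3) → (-8, 3); (1, -5) → (6, -5); (5, -1) → (6, -1); (2, 4) → (-2, 4); (-3, 3) → (-6, 3)
T2 rotate counter-clockwise with cos θ = -4/5, sin θ = -3/5: (-8, 3) → (41/5, 12/5); (6, -5) → (-39/5, 2/5); (6, -1) → (-27/5, -14/5); (-2, 4) → (4, -2); (-6, 3) → (33/5, 6/5)
T3 rotate counter-clockwise with cos θ = 8/17, sin θ = 15/17: (41/5, 12/5) → (148/85, 711/85); (-39/5, 2/5) → (-342/85, -569/85); (-27/5, -14/5) → (-6/85, -517/85); (4, -2) → (62/17, 44/17); (33/5, 6/5) → (174/85, 543/85)

image vertices: (148/85, 711/85), (-342/85, -569/85), (-6/85, -517/85), (62/17, 44/17), (174/85, 543/85)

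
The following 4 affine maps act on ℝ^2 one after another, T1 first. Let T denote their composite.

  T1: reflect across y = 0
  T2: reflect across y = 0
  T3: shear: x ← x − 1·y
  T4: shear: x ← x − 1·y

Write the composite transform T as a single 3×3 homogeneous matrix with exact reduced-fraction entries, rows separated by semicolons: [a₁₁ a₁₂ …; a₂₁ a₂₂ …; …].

T1 = [1 0 0; 0 -1 0; 0 0 1]
T2·T1 = [1 0 0; 0 1 0; 0 0 1]
T3·…·T1 = [1 -1 0; 0 1 0; 0 0 1]
T4·…·T1 = [1 -2 0; 0 1 0; 0 0 1]

T = [1 -2 0; 0 1 0; 0 0 1]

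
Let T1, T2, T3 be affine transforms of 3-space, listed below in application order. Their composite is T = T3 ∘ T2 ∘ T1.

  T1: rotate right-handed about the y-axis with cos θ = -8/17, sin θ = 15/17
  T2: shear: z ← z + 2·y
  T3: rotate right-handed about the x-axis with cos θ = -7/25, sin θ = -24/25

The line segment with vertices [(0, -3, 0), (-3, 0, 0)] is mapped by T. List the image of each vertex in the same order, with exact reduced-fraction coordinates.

T1 rotate right-handed about the y-axis with cos θ = -8/17, sin θ = 15/17: (0, -3, 0) → (0, -3, 0); (-3, 0, 0) → (24/17, 0, 45/17)
T2 shear: z ← z + 2·y: (0, -3, 0) → (0, -3, -6); (24/17, 0, 45/17) → (24/17, 0, 45/17)
T3 rotate right-handed about the x-axis with cos θ = -7/25, sin θ = -24/25: (0, -3, -6) → (0, -123/25, 114/25); (24/17, 0, 45/17) → (24/17, 216/85, -63/85)

image vertices: (0, -123/25, 114/25), (24/17, 216/85, -63/85)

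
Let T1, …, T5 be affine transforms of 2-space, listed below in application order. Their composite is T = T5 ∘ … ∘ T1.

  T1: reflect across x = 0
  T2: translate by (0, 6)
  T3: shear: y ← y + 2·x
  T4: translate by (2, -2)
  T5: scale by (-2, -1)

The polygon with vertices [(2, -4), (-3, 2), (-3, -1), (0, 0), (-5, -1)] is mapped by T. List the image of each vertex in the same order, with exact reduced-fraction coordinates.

T1 reflect across x = 0: (2, -4) → (-2, -4); (-3, 2) → (3, 2); (-3, -1) → (3, -1); (0, 0) → (0, 0); (-5, -1) → (5, -1)
T2 translate by (0, 6): (-2, -4) → (-2, 2); (3, 2) → (3, 8); (3, -1) → (3, 5); (0, 0) → (0, 6); (5, -1) → (5, 5)
T3 shear: y ← y + 2·x: (-2, 2) → (-2, -2); (3, 8) → (3, 14); (3, 5) → (3, 11); (0, 6) → (0, 6); (5, 5) → (5, 15)
T4 translate by (2, -2): (-2, -2) → (0, -4); (3, 14) → (5, 12); (3, 11) → (5, 9); (0, 6) → (2, 4); (5, 15) → (7, 13)
T5 scale by (-2, -1): (0, -4) → (0, 4); (5, 12) → (-10, -12); (5, 9) → (-10, -9); (2, 4) → (-4, -4); (7, 13) → (-14, -13)

image vertices: (0, 4), (-10, -12), (-10, -9), (-4, -4), (-14, -13)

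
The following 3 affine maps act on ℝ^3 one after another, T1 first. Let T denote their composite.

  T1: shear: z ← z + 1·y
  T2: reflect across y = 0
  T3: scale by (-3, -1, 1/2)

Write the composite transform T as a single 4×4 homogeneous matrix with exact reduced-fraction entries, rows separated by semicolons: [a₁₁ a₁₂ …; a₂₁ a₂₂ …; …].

T1 = [1 0 0 0; 0 1 0 0; 0 1 1 0; 0 0 0 1]
T2·T1 = [1 0 0 0; 0 -1 0 0; 0 1 1 0; 0 0 0 1]
T3·…·T1 = [-3 0 0 0; 0 1 0 0; 0 1/2 1/2 0; 0 0 0 1]

T = [-3 0 0 0; 0 1 0 0; 0 1/2 1/2 0; 0 0 0 1]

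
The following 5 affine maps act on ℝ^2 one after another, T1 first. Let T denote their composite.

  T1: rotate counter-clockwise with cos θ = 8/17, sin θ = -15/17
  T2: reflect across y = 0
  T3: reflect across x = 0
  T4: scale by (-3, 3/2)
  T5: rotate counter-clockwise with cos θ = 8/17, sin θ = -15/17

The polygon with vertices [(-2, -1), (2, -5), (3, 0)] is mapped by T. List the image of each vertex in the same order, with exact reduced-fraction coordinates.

T1 rotate counter-clockwise with cos θ = 8/17, sin θ = -15/17: (-2, -1) → (-31/17, 22/17); (2, -5) → (-59/17, -70/17); (3, 0) → (24/17, -45/17)
T2 reflect across y = 0: (-31/17, 22/17) → (-31/17, -22/17); (-59/17, -70/17) → (-59/17, 70/17); (24/17, -45/17) → (24/17, 45/17)
T3 reflect across x = 0: (-31/17, -22/17) → (31/17, -22/17); (-59/17, 70/17) → (59/17, 70/17); (24/17, 45/17) → (-24/17, 45/17)
T4 scale by (-3, 3/2): (31/17, -22/17) → (-93/17, -33/17); (59/17, 70/17) → (-177/17, 105/17); (-24/17, 45/17) → (72/17, 135/34)
T5 rotate counter-clockwise with cos θ = 8/17, sin θ = -15/17: (-93/17, -33/17) → (-1239/289, 1131/289); (-177/17, 105/17) → (159/289, 3495/289); (72/17, 135/34) → (3177/578, -540/289)

image vertices: (-1239/289, 1131/289), (159/289, 3495/289), (3177/578, -540/289)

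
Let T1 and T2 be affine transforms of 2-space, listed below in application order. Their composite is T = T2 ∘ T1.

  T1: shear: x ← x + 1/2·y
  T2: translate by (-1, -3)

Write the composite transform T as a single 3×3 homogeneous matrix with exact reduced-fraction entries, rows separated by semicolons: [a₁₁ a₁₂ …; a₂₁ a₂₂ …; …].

T1 = [1 1/2 0; 0 1 0; 0 0 1]
T2·T1 = [1 1/2 -1; 0 1 -3; 0 0 1]

T = [1 1/2 -1; 0 1 -3; 0 0 1]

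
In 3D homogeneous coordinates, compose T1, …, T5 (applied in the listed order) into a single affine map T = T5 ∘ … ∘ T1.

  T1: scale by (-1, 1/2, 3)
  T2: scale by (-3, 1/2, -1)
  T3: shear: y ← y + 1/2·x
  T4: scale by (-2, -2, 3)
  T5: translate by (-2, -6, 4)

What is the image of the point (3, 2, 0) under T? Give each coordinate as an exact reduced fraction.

T1 scale by (-1, 1/2, 3): (3, 2, 0) → (-3, 1, 0)
T2 scale by (-3, 1/2, -1): (-3, 1, 0) → (9, 1/2, 0)
T3 shear: y ← y + 1/2·x: (9, 1/2, 0) → (9, 5, 0)
T4 scale by (-2, -2, 3): (9, 5, 0) → (-18, -10, 0)
T5 translate by (-2, -6, 4): (-18, -10, 0) → (-20, -16, 4)

T(p) = (-20, -16, 4)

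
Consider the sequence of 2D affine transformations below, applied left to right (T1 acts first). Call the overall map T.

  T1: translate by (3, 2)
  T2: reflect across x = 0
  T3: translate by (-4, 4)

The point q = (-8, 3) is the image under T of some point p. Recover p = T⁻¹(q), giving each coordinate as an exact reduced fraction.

p = (1, -3)

T1 = [1 0 3; 0 1 2; 0 0 1]
T2·T1 = [-1 0 -3; 0 1 2; 0 0 1]
T3·…·T1 = [-1 0 -7; 0 1 6; 0 0 1]
det M = -1; M⁻¹ = [-1 0 -7; 0 1 -6; 0 0 1]
M⁻¹ · (-8, 3)ᵀ = (1, -3)ᵀ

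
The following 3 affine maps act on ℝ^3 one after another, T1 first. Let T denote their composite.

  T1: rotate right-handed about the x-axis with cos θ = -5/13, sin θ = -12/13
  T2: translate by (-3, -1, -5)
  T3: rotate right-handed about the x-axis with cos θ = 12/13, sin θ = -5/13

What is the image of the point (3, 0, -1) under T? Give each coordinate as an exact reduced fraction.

T1 rotate right-handed about the x-axis with cos θ = -5/13, sin θ = -12/13: (3, 0, -1) → (3, -12/13, 5/13)
T2 translate by (-3, -1, -5): (3, -12/13, 5/13) → (0, -25/13, -60/13)
T3 rotate right-handed about the x-axis with cos θ = 12/13, sin θ = -5/13: (0, -25/13, -60/13) → (0, -600/169, -595/169)

T(p) = (0, -600/169, -595/169)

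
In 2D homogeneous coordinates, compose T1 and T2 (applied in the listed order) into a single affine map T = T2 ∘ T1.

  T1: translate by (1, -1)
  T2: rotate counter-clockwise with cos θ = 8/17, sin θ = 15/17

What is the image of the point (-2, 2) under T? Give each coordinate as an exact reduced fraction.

T(p) = (-23/17, -7/17)

T1 translate by (1, -1): (-2, 2) → (-1, 1)
T2 rotate counter-clockwise with cos θ = 8/17, sin θ = 15/17: (-1, 1) → (-23/17, -7/17)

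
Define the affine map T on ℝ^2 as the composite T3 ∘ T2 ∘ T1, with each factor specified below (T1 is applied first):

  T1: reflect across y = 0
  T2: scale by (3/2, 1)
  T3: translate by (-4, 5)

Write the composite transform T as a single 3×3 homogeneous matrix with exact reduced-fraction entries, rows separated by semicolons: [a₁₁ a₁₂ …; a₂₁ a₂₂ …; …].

T1 = [1 0 0; 0 -1 0; 0 0 1]
T2·T1 = [3/2 0 0; 0 -1 0; 0 0 1]
T3·…·T1 = [3/2 0 -4; 0 -1 5; 0 0 1]

T = [3/2 0 -4; 0 -1 5; 0 0 1]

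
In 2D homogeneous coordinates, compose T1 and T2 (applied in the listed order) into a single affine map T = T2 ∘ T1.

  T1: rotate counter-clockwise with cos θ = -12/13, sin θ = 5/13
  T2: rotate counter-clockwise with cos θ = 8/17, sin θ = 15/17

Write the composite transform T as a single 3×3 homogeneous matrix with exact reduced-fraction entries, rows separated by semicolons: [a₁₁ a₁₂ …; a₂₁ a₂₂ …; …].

T = [-171/221 140/221 0; -140/221 -171/221 0; 0 0 1]

T1 = [-12/13 -5/13 0; 5/13 -12/13 0; 0 0 1]
T2·T1 = [-171/221 140/221 0; -140/221 -171/221 0; 0 0 1]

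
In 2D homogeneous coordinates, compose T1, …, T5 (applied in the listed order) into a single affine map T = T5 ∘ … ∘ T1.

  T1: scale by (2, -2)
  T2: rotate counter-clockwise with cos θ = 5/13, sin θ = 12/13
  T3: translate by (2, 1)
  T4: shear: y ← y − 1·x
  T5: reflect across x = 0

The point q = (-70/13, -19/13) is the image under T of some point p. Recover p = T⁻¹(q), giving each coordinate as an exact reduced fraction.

T1 = [2 0 0; 0 -2 0; 0 0 1]
T2·T1 = [10/13 24/13 0; 24/13 -10/13 0; 0 0 1]
T3·…·T1 = [10/13 24/13 2; 24/13 -10/13 1; 0 0 1]
T4·…·T1 = [10/13 24/13 2; 14/13 -34/13 -1; 0 0 1]
T5·…·T1 = [-10/13 -24/13 -2; 14/13 -34/13 -1; 0 0 1]
det M = 4; M⁻¹ = [-17/26 6/13 -11/13; -7/26 -5/26 -19/26; 0 0 1]
M⁻¹ · (-70/13, -19/13)ᵀ = (2, 1)ᵀ

p = (2, 1)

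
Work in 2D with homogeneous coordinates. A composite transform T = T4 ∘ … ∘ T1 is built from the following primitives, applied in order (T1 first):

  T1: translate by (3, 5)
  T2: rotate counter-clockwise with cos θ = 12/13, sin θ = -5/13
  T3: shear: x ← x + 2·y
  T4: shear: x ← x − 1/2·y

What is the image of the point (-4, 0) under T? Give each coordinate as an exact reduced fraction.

T1 translate by (3, 5): (-4, 0) → (-1, 5)
T2 rotate counter-clockwise with cos θ = 12/13, sin θ = -5/13: (-1, 5) → (1, 5)
T3 shear: x ← x + 2·y: (1, 5) → (11, 5)
T4 shear: x ← x − 1/2·y: (11, 5) → (17/2, 5)

T(p) = (17/2, 5)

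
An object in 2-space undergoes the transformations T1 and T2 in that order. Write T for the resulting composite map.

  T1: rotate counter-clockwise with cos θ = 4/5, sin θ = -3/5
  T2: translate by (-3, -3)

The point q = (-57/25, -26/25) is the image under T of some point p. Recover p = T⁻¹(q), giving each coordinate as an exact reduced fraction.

p = (-3/5, 2)

T1 = [4/5 3/5 0; -3/5 4/5 0; 0 0 1]
T2·T1 = [4/5 3/5 -3; -3/5 4/5 -3; 0 0 1]
det M = 1; M⁻¹ = [4/5 -3/5 3/5; 3/5 4/5 21/5; 0 0 1]
M⁻¹ · (-57/25, -26/25)ᵀ = (-3/5, 2)ᵀ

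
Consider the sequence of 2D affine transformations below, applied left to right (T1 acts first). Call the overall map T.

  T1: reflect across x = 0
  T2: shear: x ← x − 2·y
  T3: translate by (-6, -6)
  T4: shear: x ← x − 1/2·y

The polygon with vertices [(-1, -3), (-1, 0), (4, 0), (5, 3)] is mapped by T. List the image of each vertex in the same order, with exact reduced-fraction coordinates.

T1 reflect across x = 0: (-1, -3) → (1, -3); (-1, 0) → (1, 0); (4, 0) → (-4, 0); (5, 3) → (-5, 3)
T2 shear: x ← x − 2·y: (1, -3) → (7, -3); (1, 0) → (1, 0); (-4, 0) → (-4, 0); (-5, 3) → (-11, 3)
T3 translate by (-6, -6): (7, -3) → (1, -9); (1, 0) → (-5, -6); (-4, 0) → (-10, -6); (-11, 3) → (-17, -3)
T4 shear: x ← x − 1/2·y: (1, -9) → (11/2, -9); (-5, -6) → (-2, -6); (-10, -6) → (-7, -6); (-17, -3) → (-31/2, -3)

image vertices: (11/2, -9), (-2, -6), (-7, -6), (-31/2, -3)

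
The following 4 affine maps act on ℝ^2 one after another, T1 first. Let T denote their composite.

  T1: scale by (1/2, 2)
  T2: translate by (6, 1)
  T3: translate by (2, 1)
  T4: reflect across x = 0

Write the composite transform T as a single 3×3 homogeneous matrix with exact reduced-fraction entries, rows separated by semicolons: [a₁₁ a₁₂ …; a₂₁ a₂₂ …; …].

T1 = [1/2 0 0; 0 2 0; 0 0 1]
T2·T1 = [1/2 0 6; 0 2 1; 0 0 1]
T3·…·T1 = [1/2 0 8; 0 2 2; 0 0 1]
T4·…·T1 = [-1/2 0 -8; 0 2 2; 0 0 1]

T = [-1/2 0 -8; 0 2 2; 0 0 1]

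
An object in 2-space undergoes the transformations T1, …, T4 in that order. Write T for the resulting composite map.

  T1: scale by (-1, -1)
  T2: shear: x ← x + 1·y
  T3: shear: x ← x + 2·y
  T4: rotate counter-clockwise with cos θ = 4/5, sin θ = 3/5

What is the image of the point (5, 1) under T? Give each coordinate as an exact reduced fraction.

T(p) = (-29/5, -28/5)

T1 scale by (-1, -1): (5, 1) → (-5, -1)
T2 shear: x ← x + 1·y: (-5, -1) → (-6, -1)
T3 shear: x ← x + 2·y: (-6, -1) → (-8, -1)
T4 rotate counter-clockwise with cos θ = 4/5, sin θ = 3/5: (-8, -1) → (-29/5, -28/5)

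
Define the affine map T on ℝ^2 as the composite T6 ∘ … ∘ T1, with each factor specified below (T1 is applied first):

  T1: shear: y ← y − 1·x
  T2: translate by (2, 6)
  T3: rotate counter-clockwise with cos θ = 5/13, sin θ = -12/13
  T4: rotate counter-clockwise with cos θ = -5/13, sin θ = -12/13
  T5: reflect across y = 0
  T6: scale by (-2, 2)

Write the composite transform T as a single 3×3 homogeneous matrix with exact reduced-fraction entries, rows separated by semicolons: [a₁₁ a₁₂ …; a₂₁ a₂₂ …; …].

T1 = [1 0 0; -1 1 0; 0 0 1]
T2·T1 = [1 0 2; -1 1 6; 0 0 1]
T3·…·T1 = [-7/13 12/13 82/13; -17/13 5/13 6/13; 0 0 1]
T4·…·T1 = [-1 0 -2; 1 -1 -6; 0 0 1]
T5·…·T1 = [-1 0 -2; -1 1 6; 0 0 1]
T6·…·T1 = [2 0 4; -2 2 12; 0 0 1]

T = [2 0 4; -2 2 12; 0 0 1]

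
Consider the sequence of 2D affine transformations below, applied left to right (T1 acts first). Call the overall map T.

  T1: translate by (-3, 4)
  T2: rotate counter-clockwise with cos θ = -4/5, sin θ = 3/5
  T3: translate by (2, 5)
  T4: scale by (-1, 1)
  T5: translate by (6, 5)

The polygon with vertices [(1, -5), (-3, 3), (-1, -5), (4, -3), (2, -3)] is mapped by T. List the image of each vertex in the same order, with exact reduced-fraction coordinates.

T1 translate by (-3, 4): (1, -5) → (-2, -1); (-3, 3) → (-6, 7); (-1, -5) → (-4, -1); (4, -3) → (1, 1); (2, -3) → (-1, 1)
T2 rotate counter-clockwise with cos θ = -4/5, sin θ = 3/5: (-2, -1) → (11/5, -2/5); (-6, 7) → (3/5, -46/5); (-4, -1) → (19/5, -8/5); (1, 1) → (-7/5, -1/5); (-1, 1) → (1/5, -7/5)
T3 translate by (2, 5): (11/5, -2/5) → (21/5, 23/5); (3/5, -46/5) → (13/5, -21/5); (19/5, -8/5) → (29/5, 17/5); (-7/5, -1/5) → (3/5, 24/5); (1/5, -7/5) → (11/5, 18/5)
T4 scale by (-1, 1): (21/5, 23/5) → (-21/5, 23/5); (13/5, -21/5) → (-13/5, -21/5); (29/5, 17/5) → (-29/5, 17/5); (3/5, 24/5) → (-3/5, 24/5); (11/5, 18/5) → (-11/5, 18/5)
T5 translate by (6, 5): (-21/5, 23/5) → (9/5, 48/5); (-13/5, -21/5) → (17/5, 4/5); (-29/5, 17/5) → (1/5, 42/5); (-3/5, 24/5) → (27/5, 49/5); (-11/5, 18/5) → (19/5, 43/5)

image vertices: (9/5, 48/5), (17/5, 4/5), (1/5, 42/5), (27/5, 49/5), (19/5, 43/5)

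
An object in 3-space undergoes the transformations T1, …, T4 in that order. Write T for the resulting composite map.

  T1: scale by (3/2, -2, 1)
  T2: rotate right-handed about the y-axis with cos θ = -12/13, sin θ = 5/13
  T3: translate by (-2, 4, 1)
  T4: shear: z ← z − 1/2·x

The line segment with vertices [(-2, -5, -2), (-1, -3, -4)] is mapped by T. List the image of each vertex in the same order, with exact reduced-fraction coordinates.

image vertices: (0, 14, 4), (-28/13, 10, 165/26)

T1 scale by (3/2, -2, 1): (-2, -5, -2) → (-3, 10, -2); (-1, -3, -4) → (-3/2, 6, -4)
T2 rotate right-handed about the y-axis with cos θ = -12/13, sin θ = 5/13: (-3, 10, -2) → (2, 10, 3); (-3/2, 6, -4) → (-2/13, 6, 111/26)
T3 translate by (-2, 4, 1): (2, 10, 3) → (0, 14, 4); (-2/13, 6, 111/26) → (-28/13, 10, 137/26)
T4 shear: z ← z − 1/2·x: (0, 14, 4) → (0, 14, 4); (-28/13, 10, 137/26) → (-28/13, 10, 165/26)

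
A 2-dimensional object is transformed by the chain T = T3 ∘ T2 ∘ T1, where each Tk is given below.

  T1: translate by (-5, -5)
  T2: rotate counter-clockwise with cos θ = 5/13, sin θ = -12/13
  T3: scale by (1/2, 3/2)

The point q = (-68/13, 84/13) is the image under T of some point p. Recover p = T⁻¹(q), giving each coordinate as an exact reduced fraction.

p = (-3, -3)

T1 = [1 0 -5; 0 1 -5; 0 0 1]
T2·T1 = [5/13 12/13 -85/13; -12/13 5/13 35/13; 0 0 1]
T3·…·T1 = [5/26 6/13 -85/26; -18/13 15/26 105/26; 0 0 1]
det M = 3/4; M⁻¹ = [10/13 -8/13 5; 24/13 10/39 5; 0 0 1]
M⁻¹ · (-68/13, 84/13)ᵀ = (-3, -3)ᵀ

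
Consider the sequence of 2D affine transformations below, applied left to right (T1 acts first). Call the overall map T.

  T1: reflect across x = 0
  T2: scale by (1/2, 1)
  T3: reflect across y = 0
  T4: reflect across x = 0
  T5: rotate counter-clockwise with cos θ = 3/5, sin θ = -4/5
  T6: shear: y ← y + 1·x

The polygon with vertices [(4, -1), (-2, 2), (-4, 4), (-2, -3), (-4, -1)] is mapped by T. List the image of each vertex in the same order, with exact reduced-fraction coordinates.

T1 reflect across x = 0: (4, -1) → (-4, -1); (-2, 2) → (2, 2); (-4, 4) → (4, 4); (-2, -3) → (2, -3); (-4, -1) → (4, -1)
T2 scale by (1/2, 1): (-4, -1) → (-2, -1); (2, 2) → (1, 2); (4, 4) → (2, 4); (2, -3) → (1, -3); (4, -1) → (2, -1)
T3 reflect across y = 0: (-2, -1) → (-2, 1); (1, 2) → (1, -2); (2, 4) → (2, -4); (1, -3) → (1, 3); (2, -1) → (2, 1)
T4 reflect across x = 0: (-2, 1) → (2, 1); (1, -2) → (-1, -2); (2, -4) → (-2, -4); (1, 3) → (-1, 3); (2, 1) → (-2, 1)
T5 rotate counter-clockwise with cos θ = 3/5, sin θ = -4/5: (2, 1) → (2, -1); (-1, -2) → (-11/5, -2/5); (-2, -4) → (-22/5, -4/5); (-1, 3) → (9/5, 13/5); (-2, 1) → (-2/5, 11/5)
T6 shear: y ← y + 1·x: (2, -1) → (2, 1); (-11/5, -2/5) → (-11/5, -13/5); (-22/5, -4/5) → (-22/5, -26/5); (9/5, 13/5) → (9/5, 22/5); (-2/5, 11/5) → (-2/5, 9/5)

image vertices: (2, 1), (-11/5, -13/5), (-22/5, -26/5), (9/5, 22/5), (-2/5, 9/5)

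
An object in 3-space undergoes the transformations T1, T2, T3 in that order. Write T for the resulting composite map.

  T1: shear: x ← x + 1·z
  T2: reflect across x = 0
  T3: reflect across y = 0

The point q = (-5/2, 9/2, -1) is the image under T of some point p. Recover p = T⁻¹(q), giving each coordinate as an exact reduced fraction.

T1 = [1 0 1 0; 0 1 0 0; 0 0 1 0; 0 0 0 1]
T2·T1 = [-1 0 -1 0; 0 1 0 0; 0 0 1 0; 0 0 0 1]
T3·…·T1 = [-1 0 -1 0; 0 -1 0 0; 0 0 1 0; 0 0 0 1]
det M = 1; M⁻¹ = [-1 0 -1 0; 0 -1 0 0; 0 0 1 0; 0 0 0 1]
M⁻¹ · (-5/2, 9/2, -1)ᵀ = (7/2, -9/2, -1)ᵀ

p = (7/2, -9/2, -1)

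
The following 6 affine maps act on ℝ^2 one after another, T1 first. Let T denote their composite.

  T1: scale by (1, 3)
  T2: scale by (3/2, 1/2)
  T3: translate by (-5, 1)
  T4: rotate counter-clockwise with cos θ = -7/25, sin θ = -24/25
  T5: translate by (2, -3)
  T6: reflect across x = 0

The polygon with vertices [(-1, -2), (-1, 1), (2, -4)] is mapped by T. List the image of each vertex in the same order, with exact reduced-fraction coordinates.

image vertices: (-19/10, 19/5), (-311/50, 127/50), (56/25, 8/25)

T1 scale by (1, 3): (-1, -2) → (-1, -6); (-1, 1) → (-1, 3); (2, -4) → (2, -12)
T2 scale by (3/2, 1/2): (-1, -6) → (-3/2, -3); (-1, 3) → (-3/2, 3/2); (2, -12) → (3, -6)
T3 translate by (-5, 1): (-3/2, -3) → (-13/2, -2); (-3/2, 3/2) → (-13/2, 5/2); (3, -6) → (-2, -5)
T4 rotate counter-clockwise with cos θ = -7/25, sin θ = -24/25: (-13/2, -2) → (-1/10, 34/5); (-13/2, 5/2) → (211/50, 277/50); (-2, -5) → (-106/25, 83/25)
T5 translate by (2, -3): (-1/10, 34/5) → (19/10, 19/5); (211/50, 277/50) → (311/50, 127/50); (-106/25, 83/25) → (-56/25, 8/25)
T6 reflect across x = 0: (19/10, 19/5) → (-19/10, 19/5); (311/50, 127/50) → (-311/50, 127/50); (-56/25, 8/25) → (56/25, 8/25)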